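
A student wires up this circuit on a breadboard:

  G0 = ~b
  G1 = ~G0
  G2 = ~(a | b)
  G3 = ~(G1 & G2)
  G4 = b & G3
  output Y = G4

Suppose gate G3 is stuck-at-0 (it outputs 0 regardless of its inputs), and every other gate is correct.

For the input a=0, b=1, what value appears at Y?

Propagate with G3 forced: G0=0, G1=1, G2=0, G3=0 [stuck-at-0], G4=0.
So Y = 0. (Without the fault it would be 1.)

0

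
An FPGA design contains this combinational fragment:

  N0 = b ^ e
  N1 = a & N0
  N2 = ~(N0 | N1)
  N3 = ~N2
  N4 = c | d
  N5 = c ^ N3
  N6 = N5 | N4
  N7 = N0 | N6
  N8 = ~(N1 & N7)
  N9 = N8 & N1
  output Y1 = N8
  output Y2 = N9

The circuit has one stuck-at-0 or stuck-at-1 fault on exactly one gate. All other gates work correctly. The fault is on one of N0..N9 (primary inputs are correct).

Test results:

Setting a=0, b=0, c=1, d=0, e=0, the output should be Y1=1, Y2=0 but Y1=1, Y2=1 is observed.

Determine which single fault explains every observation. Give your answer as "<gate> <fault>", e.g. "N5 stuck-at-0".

N9 stuck-at-1

Fault-free values for test 1 (a=0, b=0, c=1, d=0, e=0): N0=0, N1=0, N2=1, N3=0, N4=1, N5=1, N6=1, N7=1, N8=1, N9=0, giving Y1=1, Y2=0. Observed Y1=1, Y2=1.
Test 1: faults giving observed Y1=1, Y2=1 are {N9 stuck-at-1}.
Only N9 stuck-at-1 is consistent with every test.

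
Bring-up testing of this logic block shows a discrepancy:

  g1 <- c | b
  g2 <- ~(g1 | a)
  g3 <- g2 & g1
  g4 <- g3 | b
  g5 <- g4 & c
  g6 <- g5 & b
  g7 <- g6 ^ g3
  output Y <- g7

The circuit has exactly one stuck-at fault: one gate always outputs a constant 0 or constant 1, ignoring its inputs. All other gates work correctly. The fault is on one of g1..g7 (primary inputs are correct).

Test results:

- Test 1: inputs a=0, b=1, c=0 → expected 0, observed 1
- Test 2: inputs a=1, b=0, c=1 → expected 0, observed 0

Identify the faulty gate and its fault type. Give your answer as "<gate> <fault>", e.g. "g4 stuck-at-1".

Fault-free values for test 1 (a=0, b=1, c=0): g1=1, g2=0, g3=0, g4=1, g5=0, g6=0, g7=0, giving Y=0. Observed 1.
Test 1: faults giving observed 1 are {g2 stuck-at-1, g3 stuck-at-1, g5 stuck-at-1, g6 stuck-at-1, g7 stuck-at-1}.
Test 2 (a=1, b=0, c=1): fault-free g1=1, g2=0, g3=0, g4=0, g5=0, g6=0, g7=0 → 0; observed 0. Eliminates g2 stuck-at-1, g3 stuck-at-1, g6 stuck-at-1, g7 stuck-at-1.
Only g5 stuck-at-1 is consistent with every test.

g5 stuck-at-1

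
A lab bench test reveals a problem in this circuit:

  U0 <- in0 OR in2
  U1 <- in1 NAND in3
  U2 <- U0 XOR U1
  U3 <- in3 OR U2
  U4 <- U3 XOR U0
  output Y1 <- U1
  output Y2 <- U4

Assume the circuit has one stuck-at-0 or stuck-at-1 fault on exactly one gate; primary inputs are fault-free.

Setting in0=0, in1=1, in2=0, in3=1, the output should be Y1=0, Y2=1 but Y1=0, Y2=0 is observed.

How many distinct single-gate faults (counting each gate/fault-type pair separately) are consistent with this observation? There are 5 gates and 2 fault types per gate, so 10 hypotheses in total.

3

Fault-free: U0=0, U1=0, U2=0, U3=1, U4=1 → Y1=0, Y2=1. Observed Y1=0, Y2=0.
  U0 stuck-at-0: output Y1=0, Y2=1 ✗
  U0 stuck-at-1: output Y1=0, Y2=0 ✓
  U1 stuck-at-0: output Y1=0, Y2=1 ✗
  U1 stuck-at-1: output Y1=1, Y2=1 ✗
  U2 stuck-at-0: output Y1=0, Y2=1 ✗
  U2 stuck-at-1: output Y1=0, Y2=1 ✗
  U3 stuck-at-0: output Y1=0, Y2=0 ✓
  U3 stuck-at-1: output Y1=0, Y2=1 ✗
  U4 stuck-at-0: output Y1=0, Y2=0 ✓
  U4 stuck-at-1: output Y1=0, Y2=1 ✗
Consistent faults: {U0 stuck-at-1, U3 stuck-at-0, U4 stuck-at-0} — 3 in all.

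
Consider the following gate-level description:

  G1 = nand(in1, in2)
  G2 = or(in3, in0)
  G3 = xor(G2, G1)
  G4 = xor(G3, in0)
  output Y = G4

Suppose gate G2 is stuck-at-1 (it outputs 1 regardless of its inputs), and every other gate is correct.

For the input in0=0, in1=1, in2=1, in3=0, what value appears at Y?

1

Propagate with G2 forced: G1=0, G2=1 [stuck-at-1], G3=1, G4=1.
So Y = 1. (Without the fault it would be 0.)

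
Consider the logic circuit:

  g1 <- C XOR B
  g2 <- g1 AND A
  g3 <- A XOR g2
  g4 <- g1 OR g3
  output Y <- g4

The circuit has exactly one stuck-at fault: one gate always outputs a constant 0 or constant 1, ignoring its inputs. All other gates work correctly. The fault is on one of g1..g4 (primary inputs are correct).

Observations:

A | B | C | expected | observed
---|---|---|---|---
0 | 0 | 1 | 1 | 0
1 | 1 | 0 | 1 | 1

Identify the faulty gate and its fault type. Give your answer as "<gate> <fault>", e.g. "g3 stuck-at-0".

g1 stuck-at-0

Fault-free values for test 1 (A=0, B=0, C=1): g1=1, g2=0, g3=0, g4=1, giving Y=1. Observed 0.
Test 1: faults giving observed 0 are {g1 stuck-at-0, g4 stuck-at-0}.
Test 2 (A=1, B=1, C=0): fault-free g1=1, g2=1, g3=0, g4=1 → 1; observed 1. Eliminates g4 stuck-at-0.
Only g1 stuck-at-0 is consistent with every test.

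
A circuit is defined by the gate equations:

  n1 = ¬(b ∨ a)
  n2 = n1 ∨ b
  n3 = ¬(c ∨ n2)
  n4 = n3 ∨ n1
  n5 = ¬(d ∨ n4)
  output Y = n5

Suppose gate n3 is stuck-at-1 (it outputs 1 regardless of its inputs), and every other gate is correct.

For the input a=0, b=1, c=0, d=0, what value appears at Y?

Propagate with n3 forced: n1=0, n2=1, n3=1 [stuck-at-1], n4=1, n5=0.
So Y = 0. (Without the fault it would be 1.)

0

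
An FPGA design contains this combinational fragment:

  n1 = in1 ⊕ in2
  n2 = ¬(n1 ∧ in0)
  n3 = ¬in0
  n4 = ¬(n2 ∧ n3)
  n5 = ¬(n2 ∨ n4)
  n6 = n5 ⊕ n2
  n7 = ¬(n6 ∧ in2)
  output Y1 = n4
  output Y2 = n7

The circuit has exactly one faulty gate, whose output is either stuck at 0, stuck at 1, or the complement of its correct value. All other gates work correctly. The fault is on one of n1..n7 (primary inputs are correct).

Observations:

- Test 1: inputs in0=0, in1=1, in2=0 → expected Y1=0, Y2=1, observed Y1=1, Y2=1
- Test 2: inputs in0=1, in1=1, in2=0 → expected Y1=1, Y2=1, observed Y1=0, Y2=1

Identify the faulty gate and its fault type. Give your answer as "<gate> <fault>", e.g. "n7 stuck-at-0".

n4 inverted output

Fault-free values for test 1 (in0=0, in1=1, in2=0): n1=1, n2=1, n3=1, n4=0, n5=0, n6=1, n7=1, giving Y1=0, Y2=1. Observed Y1=1, Y2=1.
Test 1: faults giving observed Y1=1, Y2=1 are {n2 stuck-at-0, n2 inverted output, n3 stuck-at-0, n3 inverted output, n4 stuck-at-1, n4 inverted output}.
Test 2 (in0=1, in1=1, in2=0): fault-free n1=1, n2=0, n3=0, n4=1, n5=0, n6=0, n7=1 → Y1=1, Y2=1; observed Y1=0, Y2=1. Eliminates n2 stuck-at-0, n2 inverted output, n3 stuck-at-0, n3 inverted output, n4 stuck-at-1.
Only n4 inverted output is consistent with every test.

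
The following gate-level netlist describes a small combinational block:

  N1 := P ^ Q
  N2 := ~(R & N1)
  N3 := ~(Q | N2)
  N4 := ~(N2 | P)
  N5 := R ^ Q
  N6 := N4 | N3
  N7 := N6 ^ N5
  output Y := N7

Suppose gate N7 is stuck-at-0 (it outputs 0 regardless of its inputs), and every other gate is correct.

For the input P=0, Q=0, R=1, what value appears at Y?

Propagate with N7 forced: N1=0, N2=1, N3=0, N4=0, N5=1, N6=0, N7=0 [stuck-at-0].
So Y = 0. (Without the fault it would be 1.)

0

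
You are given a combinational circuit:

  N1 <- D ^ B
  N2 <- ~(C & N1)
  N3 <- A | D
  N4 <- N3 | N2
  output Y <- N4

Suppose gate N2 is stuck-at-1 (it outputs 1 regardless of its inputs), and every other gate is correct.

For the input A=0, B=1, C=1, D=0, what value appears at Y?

Propagate with N2 forced: N1=1, N2=1 [stuck-at-1], N3=0, N4=1.
So Y = 1. (Without the fault it would be 0.)

1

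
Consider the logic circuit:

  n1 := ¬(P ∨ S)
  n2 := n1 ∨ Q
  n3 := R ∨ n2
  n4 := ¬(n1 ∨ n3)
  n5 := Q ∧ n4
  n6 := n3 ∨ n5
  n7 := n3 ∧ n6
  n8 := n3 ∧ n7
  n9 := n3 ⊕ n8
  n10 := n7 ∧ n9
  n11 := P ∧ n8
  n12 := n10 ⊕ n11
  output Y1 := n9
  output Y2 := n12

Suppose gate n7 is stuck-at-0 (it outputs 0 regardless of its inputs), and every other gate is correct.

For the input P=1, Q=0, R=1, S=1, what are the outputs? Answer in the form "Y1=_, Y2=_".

Y1=1, Y2=0

Propagate with n7 forced: n1=0, n2=0, n3=1, n4=0, n5=0, n6=1, n7=0 [stuck-at-0], n8=0, n9=1, n10=0, n11=0, n12=0.
So the outputs are Y1=1, Y2=0. (Without the fault they would be Y1=0, Y2=1.)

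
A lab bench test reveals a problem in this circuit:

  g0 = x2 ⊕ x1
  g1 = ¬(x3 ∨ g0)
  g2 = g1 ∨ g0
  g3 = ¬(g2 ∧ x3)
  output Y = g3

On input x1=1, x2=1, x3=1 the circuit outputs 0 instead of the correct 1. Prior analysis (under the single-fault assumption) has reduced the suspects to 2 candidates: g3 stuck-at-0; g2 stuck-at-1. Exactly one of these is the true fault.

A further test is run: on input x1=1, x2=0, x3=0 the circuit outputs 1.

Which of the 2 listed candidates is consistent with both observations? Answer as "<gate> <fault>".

g2 stuck-at-1

Evaluate each candidate on input x1=1, x2=0, x3=0:
  g3 stuck-at-0: g0=1, g1=0, g2=1, g3=0 [stuck-at-0] → 0 — eliminated
  g2 stuck-at-1: g0=1, g1=0, g2=1 [stuck-at-1], g3=1 → 1 — matches
Only g2 stuck-at-1 reproduces the observed 1.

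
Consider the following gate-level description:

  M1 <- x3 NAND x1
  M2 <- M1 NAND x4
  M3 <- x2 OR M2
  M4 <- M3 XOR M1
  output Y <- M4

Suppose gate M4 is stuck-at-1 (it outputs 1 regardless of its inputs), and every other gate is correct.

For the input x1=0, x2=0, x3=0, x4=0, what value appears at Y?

1

Propagate with M4 forced: M1=1, M2=1, M3=1, M4=1 [stuck-at-1].
So Y = 1. (Without the fault it would be 0.)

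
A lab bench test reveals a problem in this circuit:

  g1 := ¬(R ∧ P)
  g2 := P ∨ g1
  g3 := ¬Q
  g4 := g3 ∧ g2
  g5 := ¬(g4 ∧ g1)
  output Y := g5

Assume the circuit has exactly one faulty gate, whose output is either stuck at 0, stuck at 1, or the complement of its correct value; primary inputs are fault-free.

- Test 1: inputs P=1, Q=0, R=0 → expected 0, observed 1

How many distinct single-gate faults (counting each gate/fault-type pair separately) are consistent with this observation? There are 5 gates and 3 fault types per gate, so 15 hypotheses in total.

Fault-free: g1=1, g2=1, g3=1, g4=1, g5=0 → 0. Observed 1.
  g1: stuck-at-0, inverted output ✓; others ✗
  g2: stuck-at-0, inverted output ✓; others ✗
  g3: stuck-at-0, inverted output ✓; others ✗
  g4: stuck-at-0, inverted output ✓; others ✗
  g5: stuck-at-1, inverted output ✓; others ✗
Consistent faults: {g1 stuck-at-0, g1 inverted output, g2 stuck-at-0, g2 inverted output, g3 stuck-at-0, g3 inverted output, g4 stuck-at-0, g4 inverted output, g5 stuck-at-1, g5 inverted output} — 10 in all.

10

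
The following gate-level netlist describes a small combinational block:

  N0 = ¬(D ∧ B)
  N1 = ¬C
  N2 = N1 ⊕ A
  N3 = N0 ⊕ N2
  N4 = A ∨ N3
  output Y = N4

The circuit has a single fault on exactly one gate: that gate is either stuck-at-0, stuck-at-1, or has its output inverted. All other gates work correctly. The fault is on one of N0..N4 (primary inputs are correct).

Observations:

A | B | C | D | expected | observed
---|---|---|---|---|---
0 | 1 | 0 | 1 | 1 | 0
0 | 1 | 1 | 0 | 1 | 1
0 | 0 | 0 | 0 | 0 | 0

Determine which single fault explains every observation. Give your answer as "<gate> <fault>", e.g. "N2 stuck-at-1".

Fault-free values for test 1 (A=0, B=1, C=0, D=1): N0=0, N1=1, N2=1, N3=1, N4=1, giving Y=1. Observed 0.
Test 1: faults giving observed 0 are {N0 stuck-at-1, N0 inverted output, N1 stuck-at-0, N1 inverted output, N2 stuck-at-0, N2 inverted output, N3 stuck-at-0, N3 inverted output, N4 stuck-at-0, N4 inverted output}.
Test 2 (A=0, B=1, C=1, D=0): fault-free N0=1, N1=0, N2=0, N3=1, N4=1 → 1; observed 1. Eliminates N0 inverted output, N1 inverted output, N2 inverted output, N3 stuck-at-0, N3 inverted output, N4 stuck-at-0, N4 inverted output.
Test 3 (A=0, B=0, C=0, D=0): fault-free N0=1, N1=1, N2=1, N3=0, N4=0 → 0; observed 0. Eliminates N1 stuck-at-0, N2 stuck-at-0.
Only N0 stuck-at-1 is consistent with every test.

N0 stuck-at-1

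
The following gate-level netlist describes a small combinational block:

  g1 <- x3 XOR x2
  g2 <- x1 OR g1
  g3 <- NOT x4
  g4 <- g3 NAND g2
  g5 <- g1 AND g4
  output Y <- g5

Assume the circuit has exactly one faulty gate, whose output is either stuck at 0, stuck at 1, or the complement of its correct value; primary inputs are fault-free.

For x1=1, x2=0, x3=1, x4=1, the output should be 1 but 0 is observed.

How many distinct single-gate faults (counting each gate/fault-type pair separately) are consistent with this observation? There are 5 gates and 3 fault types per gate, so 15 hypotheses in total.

Fault-free: g1=1, g2=1, g3=0, g4=1, g5=1 → 1. Observed 0.
  g1: stuck-at-0, inverted output ✓; others ✗
  g2: none of the 3 fault types match ✗
  g3: stuck-at-1, inverted output ✓; others ✗
  g4: stuck-at-0, inverted output ✓; others ✗
  g5: stuck-at-0, inverted output ✓; others ✗
Consistent faults: {g1 stuck-at-0, g1 inverted output, g3 stuck-at-1, g3 inverted output, g4 stuck-at-0, g4 inverted output, g5 stuck-at-0, g5 inverted output} — 8 in all.

8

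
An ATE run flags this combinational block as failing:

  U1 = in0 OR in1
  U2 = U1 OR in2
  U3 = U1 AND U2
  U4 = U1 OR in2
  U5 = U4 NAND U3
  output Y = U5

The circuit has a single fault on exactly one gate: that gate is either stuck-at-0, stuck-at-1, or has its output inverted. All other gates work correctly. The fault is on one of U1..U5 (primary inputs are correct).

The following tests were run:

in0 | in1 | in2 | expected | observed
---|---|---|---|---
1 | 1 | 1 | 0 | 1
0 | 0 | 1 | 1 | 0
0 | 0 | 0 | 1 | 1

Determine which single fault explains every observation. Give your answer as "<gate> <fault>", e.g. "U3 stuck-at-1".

Fault-free values for test 1 (in0=1, in1=1, in2=1): U1=1, U2=1, U3=1, U4=1, U5=0, giving Y=0. Observed 1.
Test 1: faults giving observed 1 are {U1 stuck-at-0, U1 inverted output, U2 stuck-at-0, U2 inverted output, U3 stuck-at-0, U3 inverted output, U4 stuck-at-0, U4 inverted output, U5 stuck-at-1, U5 inverted output}.
Test 2 (in0=0, in1=0, in2=1): fault-free U1=0, U2=1, U3=0, U4=1, U5=1 → 1; observed 0. Eliminates U1 stuck-at-0, U2 stuck-at-0, U2 inverted output, U3 stuck-at-0, U4 stuck-at-0, U4 inverted output, U5 stuck-at-1.
Test 3 (in0=0, in1=0, in2=0): fault-free U1=0, U2=0, U3=0, U4=0, U5=1 → 1; observed 1. Eliminates U1 inverted output, U5 inverted output.
Only U3 inverted output is consistent with every test.

U3 inverted output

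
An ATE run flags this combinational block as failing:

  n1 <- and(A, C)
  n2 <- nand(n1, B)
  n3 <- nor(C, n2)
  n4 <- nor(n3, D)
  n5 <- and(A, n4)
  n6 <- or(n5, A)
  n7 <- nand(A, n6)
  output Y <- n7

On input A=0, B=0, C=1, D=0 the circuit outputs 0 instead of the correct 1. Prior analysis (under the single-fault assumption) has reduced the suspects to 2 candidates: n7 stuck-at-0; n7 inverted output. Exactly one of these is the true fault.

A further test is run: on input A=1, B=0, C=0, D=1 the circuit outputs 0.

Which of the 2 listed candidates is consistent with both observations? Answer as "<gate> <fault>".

n7 stuck-at-0

Evaluate each candidate on input A=1, B=0, C=0, D=1:
  n7 stuck-at-0: n1=0, n2=1, n3=0, n4=0, n5=0, n6=1, n7=0 [stuck-at-0] → 0 — matches
  n7 inverted output: n1=0, n2=1, n3=0, n4=0, n5=0, n6=1, n7=1 [inverted output] → 1 — eliminated
Only n7 stuck-at-0 reproduces the observed 0.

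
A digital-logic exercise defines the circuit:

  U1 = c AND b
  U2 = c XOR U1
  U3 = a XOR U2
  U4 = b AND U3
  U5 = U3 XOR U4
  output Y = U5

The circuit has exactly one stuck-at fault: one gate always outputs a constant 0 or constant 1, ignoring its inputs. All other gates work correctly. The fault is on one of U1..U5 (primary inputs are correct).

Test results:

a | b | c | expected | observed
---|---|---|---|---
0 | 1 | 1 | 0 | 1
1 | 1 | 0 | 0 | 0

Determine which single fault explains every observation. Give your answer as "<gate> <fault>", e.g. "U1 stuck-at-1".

U4 stuck-at-1

Fault-free values for test 1 (a=0, b=1, c=1): U1=1, U2=0, U3=0, U4=0, U5=0, giving Y=0. Observed 1.
Test 1: faults giving observed 1 are {U4 stuck-at-1, U5 stuck-at-1}.
Test 2 (a=1, b=1, c=0): fault-free U1=0, U2=0, U3=1, U4=1, U5=0 → 0; observed 0. Eliminates U5 stuck-at-1.
Only U4 stuck-at-1 is consistent with every test.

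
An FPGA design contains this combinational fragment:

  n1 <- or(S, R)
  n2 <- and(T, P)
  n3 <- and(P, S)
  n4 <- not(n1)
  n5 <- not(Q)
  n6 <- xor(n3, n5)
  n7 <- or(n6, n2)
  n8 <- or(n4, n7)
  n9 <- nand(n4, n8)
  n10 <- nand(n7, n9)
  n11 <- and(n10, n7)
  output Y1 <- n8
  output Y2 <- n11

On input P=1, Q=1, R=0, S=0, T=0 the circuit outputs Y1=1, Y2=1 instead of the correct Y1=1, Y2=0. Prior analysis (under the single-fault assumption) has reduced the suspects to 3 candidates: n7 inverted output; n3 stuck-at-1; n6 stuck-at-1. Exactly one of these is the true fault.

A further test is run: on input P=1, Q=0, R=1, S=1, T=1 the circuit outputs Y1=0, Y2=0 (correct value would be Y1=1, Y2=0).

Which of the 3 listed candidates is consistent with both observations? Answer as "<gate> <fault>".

Evaluate each candidate on input P=1, Q=0, R=1, S=1, T=1:
  n7 inverted output: n1=1, n2=1, n3=1, n4=0, n5=1, n6=0, n7=0 [inverted output], n8=0, n9=1, n10=1, n11=0 → Y1=0, Y2=0 — matches
  n3 stuck-at-1: n1=1, n2=1, n3=1 [stuck-at-1], n4=0, n5=1, n6=0, n7=1, n8=1, n9=1, n10=0, n11=0 → Y1=1, Y2=0 — eliminated
  n6 stuck-at-1: n1=1, n2=1, n3=1, n4=0, n5=1, n6=1 [stuck-at-1], n7=1, n8=1, n9=1, n10=0, n11=0 → Y1=1, Y2=0 — eliminated
Only n7 inverted output reproduces the observed Y1=0, Y2=0.

n7 inverted output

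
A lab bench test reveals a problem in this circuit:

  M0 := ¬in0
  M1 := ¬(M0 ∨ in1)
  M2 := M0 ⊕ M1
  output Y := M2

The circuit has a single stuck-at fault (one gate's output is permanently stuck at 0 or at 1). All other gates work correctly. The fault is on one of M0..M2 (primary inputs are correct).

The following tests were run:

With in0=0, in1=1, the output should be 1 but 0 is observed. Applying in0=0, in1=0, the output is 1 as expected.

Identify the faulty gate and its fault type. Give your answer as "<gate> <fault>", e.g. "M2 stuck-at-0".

M0 stuck-at-0

Fault-free values for test 1 (in0=0, in1=1): M0=1, M1=0, M2=1, giving Y=1. Observed 0.
Test 1: faults giving observed 0 are {M0 stuck-at-0, M1 stuck-at-1, M2 stuck-at-0}.
Test 2 (in0=0, in1=0): fault-free M0=1, M1=0, M2=1 → 1; observed 1. Eliminates M1 stuck-at-1, M2 stuck-at-0.
Only M0 stuck-at-0 is consistent with every test.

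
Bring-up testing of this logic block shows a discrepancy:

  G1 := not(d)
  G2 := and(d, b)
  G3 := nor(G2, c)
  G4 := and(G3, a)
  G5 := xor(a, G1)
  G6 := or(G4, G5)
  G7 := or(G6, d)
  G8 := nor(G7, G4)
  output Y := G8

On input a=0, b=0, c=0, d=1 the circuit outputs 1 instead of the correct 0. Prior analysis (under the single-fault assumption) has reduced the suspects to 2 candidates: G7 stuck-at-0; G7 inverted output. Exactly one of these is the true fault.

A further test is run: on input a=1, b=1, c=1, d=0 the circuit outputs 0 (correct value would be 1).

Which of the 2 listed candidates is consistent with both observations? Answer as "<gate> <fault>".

G7 inverted output

Evaluate each candidate on input a=1, b=1, c=1, d=0:
  G7 stuck-at-0: G1=1, G2=0, G3=0, G4=0, G5=0, G6=0, G7=0 [stuck-at-0], G8=1 → 1 — eliminated
  G7 inverted output: G1=1, G2=0, G3=0, G4=0, G5=0, G6=0, G7=1 [inverted output], G8=0 → 0 — matches
Only G7 inverted output reproduces the observed 0.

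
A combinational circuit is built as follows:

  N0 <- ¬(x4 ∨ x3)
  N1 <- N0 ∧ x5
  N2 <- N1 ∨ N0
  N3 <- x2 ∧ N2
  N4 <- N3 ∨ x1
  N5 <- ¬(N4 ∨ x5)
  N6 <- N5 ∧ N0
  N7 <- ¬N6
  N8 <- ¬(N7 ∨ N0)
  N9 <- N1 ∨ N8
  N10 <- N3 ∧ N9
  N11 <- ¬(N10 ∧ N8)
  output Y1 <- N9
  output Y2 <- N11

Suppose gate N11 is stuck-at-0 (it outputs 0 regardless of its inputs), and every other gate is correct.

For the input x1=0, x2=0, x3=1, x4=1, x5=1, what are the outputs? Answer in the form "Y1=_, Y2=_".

Propagate with N11 forced: N0=0, N1=0, N2=0, N3=0, N4=0, N5=0, N6=0, N7=1, N8=0, N9=0, N10=0, N11=0 [stuck-at-0].
So the outputs are Y1=0, Y2=0. (Without the fault they would be Y1=0, Y2=1.)

Y1=0, Y2=0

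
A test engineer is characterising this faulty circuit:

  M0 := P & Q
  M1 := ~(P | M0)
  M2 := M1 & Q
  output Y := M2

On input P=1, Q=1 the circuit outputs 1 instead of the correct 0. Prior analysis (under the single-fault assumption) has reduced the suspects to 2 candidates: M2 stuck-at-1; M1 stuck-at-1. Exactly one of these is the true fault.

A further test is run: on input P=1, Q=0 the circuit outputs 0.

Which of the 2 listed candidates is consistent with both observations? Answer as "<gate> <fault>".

Evaluate each candidate on input P=1, Q=0:
  M2 stuck-at-1: M0=0, M1=0, M2=1 [stuck-at-1] → 1 — eliminated
  M1 stuck-at-1: M0=0, M1=1 [stuck-at-1], M2=0 → 0 — matches
Only M1 stuck-at-1 reproduces the observed 0.

M1 stuck-at-1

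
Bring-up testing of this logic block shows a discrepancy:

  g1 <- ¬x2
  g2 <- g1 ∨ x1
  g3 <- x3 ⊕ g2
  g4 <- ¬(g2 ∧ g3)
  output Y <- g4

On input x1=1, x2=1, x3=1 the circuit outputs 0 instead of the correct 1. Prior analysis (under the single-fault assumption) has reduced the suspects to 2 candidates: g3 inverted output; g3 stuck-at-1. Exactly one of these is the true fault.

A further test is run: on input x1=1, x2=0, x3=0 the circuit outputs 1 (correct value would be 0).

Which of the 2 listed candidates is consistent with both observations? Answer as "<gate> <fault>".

Evaluate each candidate on input x1=1, x2=0, x3=0:
  g3 inverted output: g1=1, g2=1, g3=0 [inverted output], g4=1 → 1 — matches
  g3 stuck-at-1: g1=1, g2=1, g3=1 [stuck-at-1], g4=0 → 0 — eliminated
Only g3 inverted output reproduces the observed 1.

g3 inverted output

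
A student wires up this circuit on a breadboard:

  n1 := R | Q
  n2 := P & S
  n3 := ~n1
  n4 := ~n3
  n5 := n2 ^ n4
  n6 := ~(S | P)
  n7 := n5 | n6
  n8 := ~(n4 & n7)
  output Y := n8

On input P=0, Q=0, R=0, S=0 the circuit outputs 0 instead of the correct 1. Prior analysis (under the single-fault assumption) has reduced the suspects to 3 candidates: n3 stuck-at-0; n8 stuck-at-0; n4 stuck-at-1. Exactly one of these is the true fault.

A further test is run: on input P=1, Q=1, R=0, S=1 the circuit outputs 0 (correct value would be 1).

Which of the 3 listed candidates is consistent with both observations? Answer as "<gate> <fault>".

Evaluate each candidate on input P=1, Q=1, R=0, S=1:
  n3 stuck-at-0: n1=1, n2=1, n3=0 [stuck-at-0], n4=1, n5=0, n6=0, n7=0, n8=1 → 1 — eliminated
  n8 stuck-at-0: n1=1, n2=1, n3=0, n4=1, n5=0, n6=0, n7=0, n8=0 [stuck-at-0] → 0 — matches
  n4 stuck-at-1: n1=1, n2=1, n3=0, n4=1 [stuck-at-1], n5=0, n6=0, n7=0, n8=1 → 1 — eliminated
Only n8 stuck-at-0 reproduces the observed 0.

n8 stuck-at-0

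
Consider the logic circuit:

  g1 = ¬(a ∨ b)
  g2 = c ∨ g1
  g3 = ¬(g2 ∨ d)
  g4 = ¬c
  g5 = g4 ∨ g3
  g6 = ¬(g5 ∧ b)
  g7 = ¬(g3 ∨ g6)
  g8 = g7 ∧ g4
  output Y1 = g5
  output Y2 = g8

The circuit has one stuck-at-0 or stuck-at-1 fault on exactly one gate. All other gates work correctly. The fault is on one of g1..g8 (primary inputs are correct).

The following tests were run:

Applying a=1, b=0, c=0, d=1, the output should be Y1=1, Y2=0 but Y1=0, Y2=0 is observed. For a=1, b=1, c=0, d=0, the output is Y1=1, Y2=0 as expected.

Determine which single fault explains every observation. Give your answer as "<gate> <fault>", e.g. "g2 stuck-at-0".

g4 stuck-at-0

Fault-free values for test 1 (a=1, b=0, c=0, d=1): g1=0, g2=0, g3=0, g4=1, g5=1, g6=1, g7=0, g8=0, giving Y1=1, Y2=0. Observed Y1=0, Y2=0.
Test 1: faults giving observed Y1=0, Y2=0 are {g4 stuck-at-0, g5 stuck-at-0}.
Test 2 (a=1, b=1, c=0, d=0): fault-free g1=0, g2=0, g3=1, g4=1, g5=1, g6=0, g7=0, g8=0 → Y1=1, Y2=0; observed Y1=1, Y2=0. Eliminates g5 stuck-at-0.
Only g4 stuck-at-0 is consistent with every test.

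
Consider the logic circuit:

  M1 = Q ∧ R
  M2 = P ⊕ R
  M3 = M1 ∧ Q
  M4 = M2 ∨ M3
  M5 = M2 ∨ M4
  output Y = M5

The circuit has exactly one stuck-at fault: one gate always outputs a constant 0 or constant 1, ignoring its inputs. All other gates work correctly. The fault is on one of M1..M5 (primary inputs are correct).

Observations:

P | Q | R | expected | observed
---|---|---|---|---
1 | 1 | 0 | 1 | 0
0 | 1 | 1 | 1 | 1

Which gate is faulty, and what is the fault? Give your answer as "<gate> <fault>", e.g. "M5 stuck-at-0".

Fault-free values for test 1 (P=1, Q=1, R=0): M1=0, M2=1, M3=0, M4=1, M5=1, giving Y=1. Observed 0.
Test 1: faults giving observed 0 are {M2 stuck-at-0, M5 stuck-at-0}.
Test 2 (P=0, Q=1, R=1): fault-free M1=1, M2=1, M3=1, M4=1, M5=1 → 1; observed 1. Eliminates M5 stuck-at-0.
Only M2 stuck-at-0 is consistent with every test.

M2 stuck-at-0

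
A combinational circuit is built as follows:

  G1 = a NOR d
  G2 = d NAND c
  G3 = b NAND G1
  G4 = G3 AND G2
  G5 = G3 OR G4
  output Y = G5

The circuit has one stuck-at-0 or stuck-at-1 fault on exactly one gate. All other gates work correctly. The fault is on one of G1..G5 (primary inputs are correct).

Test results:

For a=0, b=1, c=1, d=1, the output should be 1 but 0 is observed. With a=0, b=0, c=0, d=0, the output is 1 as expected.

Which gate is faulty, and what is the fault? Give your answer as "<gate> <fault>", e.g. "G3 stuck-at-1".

G1 stuck-at-1

Fault-free values for test 1 (a=0, b=1, c=1, d=1): G1=0, G2=0, G3=1, G4=0, G5=1, giving Y=1. Observed 0.
Test 1: faults giving observed 0 are {G1 stuck-at-1, G3 stuck-at-0, G5 stuck-at-0}.
Test 2 (a=0, b=0, c=0, d=0): fault-free G1=1, G2=1, G3=1, G4=1, G5=1 → 1; observed 1. Eliminates G3 stuck-at-0, G5 stuck-at-0.
Only G1 stuck-at-1 is consistent with every test.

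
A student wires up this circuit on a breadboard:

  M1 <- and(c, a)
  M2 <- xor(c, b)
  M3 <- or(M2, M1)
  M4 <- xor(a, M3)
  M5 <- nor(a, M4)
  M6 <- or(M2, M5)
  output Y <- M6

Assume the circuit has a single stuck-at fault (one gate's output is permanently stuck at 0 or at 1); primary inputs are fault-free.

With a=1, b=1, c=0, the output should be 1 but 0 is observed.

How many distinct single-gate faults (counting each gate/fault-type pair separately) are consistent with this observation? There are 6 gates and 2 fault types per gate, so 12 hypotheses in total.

Fault-free: M1=0, M2=1, M3=1, M4=0, M5=0, M6=1 → 1. Observed 0.
  M1 stuck-at-0: output 1 ✗
  M1 stuck-at-1: output 1 ✗
  M2 stuck-at-0: output 0 ✓
  M2 stuck-at-1: output 1 ✗
  M3 stuck-at-0: output 1 ✗
  M3 stuck-at-1: output 1 ✗
  M4 stuck-at-0: output 1 ✗
  M4 stuck-at-1: output 1 ✗
  M5 stuck-at-0: output 1 ✗
  M5 stuck-at-1: output 1 ✗
  M6 stuck-at-0: output 0 ✓
  M6 stuck-at-1: output 1 ✗
Consistent faults: {M2 stuck-at-0, M6 stuck-at-0} — 2 in all.

2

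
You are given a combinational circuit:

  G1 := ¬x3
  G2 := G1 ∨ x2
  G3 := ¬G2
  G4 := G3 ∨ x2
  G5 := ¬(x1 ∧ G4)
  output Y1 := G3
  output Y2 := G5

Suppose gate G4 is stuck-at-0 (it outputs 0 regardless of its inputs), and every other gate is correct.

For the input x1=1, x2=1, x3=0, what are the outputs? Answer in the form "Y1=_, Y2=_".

Y1=0, Y2=1

Propagate with G4 forced: G1=1, G2=1, G3=0, G4=0 [stuck-at-0], G5=1.
So the outputs are Y1=0, Y2=1. (Without the fault they would be Y1=0, Y2=0.)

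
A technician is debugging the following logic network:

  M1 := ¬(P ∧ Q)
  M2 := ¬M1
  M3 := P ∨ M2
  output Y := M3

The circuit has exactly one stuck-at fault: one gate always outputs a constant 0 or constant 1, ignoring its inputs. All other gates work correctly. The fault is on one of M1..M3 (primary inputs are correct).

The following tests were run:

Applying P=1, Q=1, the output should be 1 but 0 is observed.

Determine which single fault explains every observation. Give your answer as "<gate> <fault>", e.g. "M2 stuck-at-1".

M3 stuck-at-0

Fault-free values for test 1 (P=1, Q=1): M1=0, M2=1, M3=1, giving Y=1. Observed 0.
Test 1: faults giving observed 0 are {M3 stuck-at-0}.
Only M3 stuck-at-0 is consistent with every test.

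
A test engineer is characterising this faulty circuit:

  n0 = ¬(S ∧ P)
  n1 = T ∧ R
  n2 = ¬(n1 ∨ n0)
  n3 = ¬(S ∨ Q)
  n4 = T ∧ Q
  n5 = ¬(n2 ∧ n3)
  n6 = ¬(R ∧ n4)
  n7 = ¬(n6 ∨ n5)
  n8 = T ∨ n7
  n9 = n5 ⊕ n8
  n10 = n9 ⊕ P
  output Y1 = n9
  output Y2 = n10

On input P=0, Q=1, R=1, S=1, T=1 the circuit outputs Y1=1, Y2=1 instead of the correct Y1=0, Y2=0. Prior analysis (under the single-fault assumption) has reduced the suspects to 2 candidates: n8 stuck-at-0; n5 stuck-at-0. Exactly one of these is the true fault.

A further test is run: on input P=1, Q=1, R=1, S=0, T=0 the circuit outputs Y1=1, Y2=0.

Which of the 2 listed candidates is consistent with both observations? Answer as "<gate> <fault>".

n8 stuck-at-0

Evaluate each candidate on input P=1, Q=1, R=1, S=0, T=0:
  n8 stuck-at-0: n0=1, n1=0, n2=0, n3=0, n4=0, n5=1, n6=1, n7=0, n8=0 [stuck-at-0], n9=1, n10=0 → Y1=1, Y2=0 — matches
  n5 stuck-at-0: n0=1, n1=0, n2=0, n3=0, n4=0, n5=0 [stuck-at-0], n6=1, n7=0, n8=0, n9=0, n10=1 → Y1=0, Y2=1 — eliminated
Only n8 stuck-at-0 reproduces the observed Y1=1, Y2=0.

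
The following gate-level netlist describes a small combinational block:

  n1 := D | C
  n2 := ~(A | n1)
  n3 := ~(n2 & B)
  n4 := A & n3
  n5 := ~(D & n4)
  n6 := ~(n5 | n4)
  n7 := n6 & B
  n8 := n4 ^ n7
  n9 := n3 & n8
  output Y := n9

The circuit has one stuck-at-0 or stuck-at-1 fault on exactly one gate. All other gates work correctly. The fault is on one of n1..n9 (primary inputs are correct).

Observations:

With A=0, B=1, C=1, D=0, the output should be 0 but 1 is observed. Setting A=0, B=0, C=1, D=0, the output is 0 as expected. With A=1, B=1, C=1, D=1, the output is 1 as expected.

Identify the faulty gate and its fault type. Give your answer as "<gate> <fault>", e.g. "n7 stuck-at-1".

n5 stuck-at-0

Fault-free values for test 1 (A=0, B=1, C=1, D=0): n1=1, n2=0, n3=1, n4=0, n5=1, n6=0, n7=0, n8=0, n9=0, giving Y=0. Observed 1.
Test 1: faults giving observed 1 are {n4 stuck-at-1, n5 stuck-at-0, n6 stuck-at-1, n7 stuck-at-1, n8 stuck-at-1, n9 stuck-at-1}.
Test 2 (A=0, B=0, C=1, D=0): fault-free n1=1, n2=0, n3=1, n4=0, n5=1, n6=0, n7=0, n8=0, n9=0 → 0; observed 0. Eliminates n4 stuck-at-1, n7 stuck-at-1, n8 stuck-at-1, n9 stuck-at-1.
Test 3 (A=1, B=1, C=1, D=1): fault-free n1=1, n2=0, n3=1, n4=1, n5=0, n6=0, n7=0, n8=1, n9=1 → 1; observed 1. Eliminates n6 stuck-at-1.
Only n5 stuck-at-0 is consistent with every test.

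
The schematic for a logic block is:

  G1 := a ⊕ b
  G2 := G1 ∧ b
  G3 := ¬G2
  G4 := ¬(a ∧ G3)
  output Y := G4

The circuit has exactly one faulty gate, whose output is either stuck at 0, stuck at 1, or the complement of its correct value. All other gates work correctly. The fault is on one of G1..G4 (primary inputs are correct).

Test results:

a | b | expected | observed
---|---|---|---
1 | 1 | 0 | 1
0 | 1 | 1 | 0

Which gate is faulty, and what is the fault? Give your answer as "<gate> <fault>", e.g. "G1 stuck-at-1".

G4 inverted output

Fault-free values for test 1 (a=1, b=1): G1=0, G2=0, G3=1, G4=0, giving Y=0. Observed 1.
Test 1: faults giving observed 1 are {G1 stuck-at-1, G1 inverted output, G2 stuck-at-1, G2 inverted output, G3 stuck-at-0, G3 inverted output, G4 stuck-at-1, G4 inverted output}.
Test 2 (a=0, b=1): fault-free G1=1, G2=1, G3=0, G4=1 → 1; observed 0. Eliminates G1 stuck-at-1, G1 inverted output, G2 stuck-at-1, G2 inverted output, G3 stuck-at-0, G3 inverted output, G4 stuck-at-1.
Only G4 inverted output is consistent with every test.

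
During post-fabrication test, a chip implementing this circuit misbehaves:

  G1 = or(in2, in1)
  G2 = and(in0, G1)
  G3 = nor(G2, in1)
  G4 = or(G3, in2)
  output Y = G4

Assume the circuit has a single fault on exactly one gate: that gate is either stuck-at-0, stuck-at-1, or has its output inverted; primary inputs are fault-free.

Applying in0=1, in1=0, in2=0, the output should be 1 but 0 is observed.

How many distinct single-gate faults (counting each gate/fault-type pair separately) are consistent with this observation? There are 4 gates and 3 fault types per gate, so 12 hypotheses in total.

8

Fault-free: G1=0, G2=0, G3=1, G4=1 → 1. Observed 0.
  G1 stuck-at-0: output 1 ✗
  G1 stuck-at-1: output 0 ✓
  G1 inverted output: output 0 ✓
  G2 stuck-at-0: output 1 ✗
  G2 stuck-at-1: output 0 ✓
  G2 inverted output: output 0 ✓
  G3 stuck-at-0: output 0 ✓
  G3 stuck-at-1: output 1 ✗
  G3 inverted output: output 0 ✓
  G4 stuck-at-0: output 0 ✓
  G4 stuck-at-1: output 1 ✗
  G4 inverted output: output 0 ✓
Consistent faults: {G1 stuck-at-1, G1 inverted output, G2 stuck-at-1, G2 inverted output, G3 stuck-at-0, G3 inverted output, G4 stuck-at-0, G4 inverted output} — 8 in all.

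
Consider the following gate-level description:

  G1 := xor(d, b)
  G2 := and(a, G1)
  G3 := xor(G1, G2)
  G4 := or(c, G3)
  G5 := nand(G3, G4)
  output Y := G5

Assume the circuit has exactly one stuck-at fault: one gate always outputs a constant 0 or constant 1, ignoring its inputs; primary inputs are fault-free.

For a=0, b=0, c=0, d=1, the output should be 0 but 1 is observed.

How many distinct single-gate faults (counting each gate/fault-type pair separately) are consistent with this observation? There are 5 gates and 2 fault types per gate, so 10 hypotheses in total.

5

Fault-free: G1=1, G2=0, G3=1, G4=1, G5=0 → 0. Observed 1.
  G1 stuck-at-0: output 1 ✓
  G1 stuck-at-1: output 0 ✗
  G2 stuck-at-0: output 0 ✗
  G2 stuck-at-1: output 1 ✓
  G3 stuck-at-0: output 1 ✓
  G3 stuck-at-1: output 0 ✗
  G4 stuck-at-0: output 1 ✓
  G4 stuck-at-1: output 0 ✗
  G5 stuck-at-0: output 0 ✗
  G5 stuck-at-1: output 1 ✓
Consistent faults: {G1 stuck-at-0, G2 stuck-at-1, G3 stuck-at-0, G4 stuck-at-0, G5 stuck-at-1} — 5 in all.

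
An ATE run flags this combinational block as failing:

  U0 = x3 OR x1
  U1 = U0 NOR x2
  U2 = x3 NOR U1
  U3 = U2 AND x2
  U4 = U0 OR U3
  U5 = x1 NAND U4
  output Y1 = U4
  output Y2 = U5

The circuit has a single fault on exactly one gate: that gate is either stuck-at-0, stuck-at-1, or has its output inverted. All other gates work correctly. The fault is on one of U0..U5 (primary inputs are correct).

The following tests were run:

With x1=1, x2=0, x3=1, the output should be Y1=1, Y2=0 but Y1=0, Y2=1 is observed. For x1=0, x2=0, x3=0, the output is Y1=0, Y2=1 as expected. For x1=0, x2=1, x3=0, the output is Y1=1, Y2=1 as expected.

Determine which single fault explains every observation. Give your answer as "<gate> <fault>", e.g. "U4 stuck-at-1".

Fault-free values for test 1 (x1=1, x2=0, x3=1): U0=1, U1=0, U2=0, U3=0, U4=1, U5=0, giving Y1=1, Y2=0. Observed Y1=0, Y2=1.
Test 1: faults giving observed Y1=0, Y2=1 are {U0 stuck-at-0, U0 inverted output, U4 stuck-at-0, U4 inverted output}.
Test 2 (x1=0, x2=0, x3=0): fault-free U0=0, U1=1, U2=0, U3=0, U4=0, U5=1 → Y1=0, Y2=1; observed Y1=0, Y2=1. Eliminates U0 inverted output, U4 inverted output.
Test 3 (x1=0, x2=1, x3=0): fault-free U0=0, U1=0, U2=1, U3=1, U4=1, U5=1 → Y1=1, Y2=1; observed Y1=1, Y2=1. Eliminates U4 stuck-at-0.
Only U0 stuck-at-0 is consistent with every test.

U0 stuck-at-0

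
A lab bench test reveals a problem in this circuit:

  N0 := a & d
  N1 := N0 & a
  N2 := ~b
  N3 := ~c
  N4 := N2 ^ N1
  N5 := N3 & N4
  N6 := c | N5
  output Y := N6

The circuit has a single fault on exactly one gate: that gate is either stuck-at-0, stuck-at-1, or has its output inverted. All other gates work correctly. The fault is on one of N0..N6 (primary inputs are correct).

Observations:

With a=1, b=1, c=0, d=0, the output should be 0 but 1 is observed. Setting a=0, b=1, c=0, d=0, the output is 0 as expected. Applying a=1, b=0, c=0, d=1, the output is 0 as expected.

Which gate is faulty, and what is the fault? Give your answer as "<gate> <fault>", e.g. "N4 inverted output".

N0 stuck-at-1

Fault-free values for test 1 (a=1, b=1, c=0, d=0): N0=0, N1=0, N2=0, N3=1, N4=0, N5=0, N6=0, giving Y=0. Observed 1.
Test 1: faults giving observed 1 are {N0 stuck-at-1, N0 inverted output, N1 stuck-at-1, N1 inverted output, N2 stuck-at-1, N2 inverted output, N4 stuck-at-1, N4 inverted output, N5 stuck-at-1, N5 inverted output, N6 stuck-at-1, N6 inverted output}.
Test 2 (a=0, b=1, c=0, d=0): fault-free N0=0, N1=0, N2=0, N3=1, N4=0, N5=0, N6=0 → 0; observed 0. Eliminates N1 stuck-at-1, N1 inverted output, N2 stuck-at-1, N2 inverted output, N4 stuck-at-1, N4 inverted output, N5 stuck-at-1, N5 inverted output, N6 stuck-at-1, N6 inverted output.
Test 3 (a=1, b=0, c=0, d=1): fault-free N0=1, N1=1, N2=1, N3=1, N4=0, N5=0, N6=0 → 0; observed 0. Eliminates N0 inverted output.
Only N0 stuck-at-1 is consistent with every test.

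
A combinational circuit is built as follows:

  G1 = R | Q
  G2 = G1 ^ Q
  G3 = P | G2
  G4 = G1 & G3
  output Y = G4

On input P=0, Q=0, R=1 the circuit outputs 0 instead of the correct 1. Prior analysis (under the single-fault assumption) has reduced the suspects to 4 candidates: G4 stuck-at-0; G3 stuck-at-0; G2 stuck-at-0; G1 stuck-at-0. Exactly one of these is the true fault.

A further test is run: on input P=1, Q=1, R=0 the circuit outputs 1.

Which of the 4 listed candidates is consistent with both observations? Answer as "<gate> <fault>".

Evaluate each candidate on input P=1, Q=1, R=0:
  G4 stuck-at-0: G1=1, G2=0, G3=1, G4=0 [stuck-at-0] → 0 — eliminated
  G3 stuck-at-0: G1=1, G2=0, G3=0 [stuck-at-0], G4=0 → 0 — eliminated
  G2 stuck-at-0: G1=1, G2=0 [stuck-at-0], G3=1, G4=1 → 1 — matches
  G1 stuck-at-0: G1=0 [stuck-at-0], G2=1, G3=1, G4=0 → 0 — eliminated
Only G2 stuck-at-0 reproduces the observed 1.

G2 stuck-at-0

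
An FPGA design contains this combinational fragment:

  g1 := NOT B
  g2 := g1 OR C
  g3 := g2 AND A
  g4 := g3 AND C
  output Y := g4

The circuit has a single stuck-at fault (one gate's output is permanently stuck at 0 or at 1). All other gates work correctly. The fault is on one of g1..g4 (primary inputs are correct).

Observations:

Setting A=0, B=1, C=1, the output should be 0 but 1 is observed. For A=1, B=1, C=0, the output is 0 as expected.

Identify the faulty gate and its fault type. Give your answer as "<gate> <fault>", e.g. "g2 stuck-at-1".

Fault-free values for test 1 (A=0, B=1, C=1): g1=0, g2=1, g3=0, g4=0, giving Y=0. Observed 1.
Test 1: faults giving observed 1 are {g3 stuck-at-1, g4 stuck-at-1}.
Test 2 (A=1, B=1, C=0): fault-free g1=0, g2=0, g3=0, g4=0 → 0; observed 0. Eliminates g4 stuck-at-1.
Only g3 stuck-at-1 is consistent with every test.

g3 stuck-at-1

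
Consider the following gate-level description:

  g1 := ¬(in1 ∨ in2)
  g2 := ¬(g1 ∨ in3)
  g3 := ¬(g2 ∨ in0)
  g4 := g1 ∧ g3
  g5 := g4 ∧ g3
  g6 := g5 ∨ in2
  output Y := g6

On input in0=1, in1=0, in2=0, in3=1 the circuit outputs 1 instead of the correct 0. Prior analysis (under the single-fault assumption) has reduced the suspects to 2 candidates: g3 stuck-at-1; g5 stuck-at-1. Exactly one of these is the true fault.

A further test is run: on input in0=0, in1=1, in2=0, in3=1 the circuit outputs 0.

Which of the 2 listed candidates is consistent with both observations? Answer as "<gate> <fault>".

Evaluate each candidate on input in0=0, in1=1, in2=0, in3=1:
  g3 stuck-at-1: g1=0, g2=0, g3=1 [stuck-at-1], g4=0, g5=0, g6=0 → 0 — matches
  g5 stuck-at-1: g1=0, g2=0, g3=1, g4=0, g5=1 [stuck-at-1], g6=1 → 1 — eliminated
Only g3 stuck-at-1 reproduces the observed 0.

g3 stuck-at-1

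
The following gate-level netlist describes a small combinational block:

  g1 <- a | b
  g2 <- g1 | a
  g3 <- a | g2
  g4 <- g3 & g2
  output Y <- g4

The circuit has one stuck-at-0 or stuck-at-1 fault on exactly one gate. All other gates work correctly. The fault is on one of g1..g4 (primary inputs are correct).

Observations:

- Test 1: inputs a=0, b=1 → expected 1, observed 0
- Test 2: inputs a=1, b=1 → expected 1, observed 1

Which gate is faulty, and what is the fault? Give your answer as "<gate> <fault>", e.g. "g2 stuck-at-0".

g1 stuck-at-0

Fault-free values for test 1 (a=0, b=1): g1=1, g2=1, g3=1, g4=1, giving Y=1. Observed 0.
Test 1: faults giving observed 0 are {g1 stuck-at-0, g2 stuck-at-0, g3 stuck-at-0, g4 stuck-at-0}.
Test 2 (a=1, b=1): fault-free g1=1, g2=1, g3=1, g4=1 → 1; observed 1. Eliminates g2 stuck-at-0, g3 stuck-at-0, g4 stuck-at-0.
Only g1 stuck-at-0 is consistent with every test.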